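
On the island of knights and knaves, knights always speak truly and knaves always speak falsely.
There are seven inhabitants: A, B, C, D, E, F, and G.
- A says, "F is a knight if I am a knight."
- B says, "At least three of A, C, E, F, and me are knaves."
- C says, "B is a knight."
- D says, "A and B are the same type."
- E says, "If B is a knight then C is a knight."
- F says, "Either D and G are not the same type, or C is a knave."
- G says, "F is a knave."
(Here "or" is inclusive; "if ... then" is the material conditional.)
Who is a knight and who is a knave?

Knights: A, E, and F. Knaves: B, C, D, and G.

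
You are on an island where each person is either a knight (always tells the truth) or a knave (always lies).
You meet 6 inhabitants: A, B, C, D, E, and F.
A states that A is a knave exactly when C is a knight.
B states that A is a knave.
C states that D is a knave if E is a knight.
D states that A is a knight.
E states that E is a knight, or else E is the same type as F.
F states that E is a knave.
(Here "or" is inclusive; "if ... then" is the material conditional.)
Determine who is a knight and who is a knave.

Knights: A, D, and E. Knaves: B, C, and F.

As a knight, A's statement "A is a knave exactly when C is a knight" should be True; it is.
B is a knave; "A is a knave" is false, as required.
C (knave): "D is a knave if E is a knight" — false. ✓
D is a knight, so "A is a knight" must be True — and it is.
E is a knight, and the claim "E is a knight, or else E is the same type as F" is indeed True.
F is a knave; "E is a knave" is false, as required.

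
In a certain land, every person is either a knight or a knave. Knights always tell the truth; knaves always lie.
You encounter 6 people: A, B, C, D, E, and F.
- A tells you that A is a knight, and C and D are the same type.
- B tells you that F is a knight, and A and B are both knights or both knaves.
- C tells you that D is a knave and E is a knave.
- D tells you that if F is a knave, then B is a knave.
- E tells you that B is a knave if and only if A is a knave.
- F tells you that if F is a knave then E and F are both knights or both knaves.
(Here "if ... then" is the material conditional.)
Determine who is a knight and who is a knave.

As a knave, A's statement "A is a knight, and C and D are the same type" should be false; it is.
B is a knave, so "F is a knight, and A and B are both knights or both knaves" must be false — and it is.
C (knave): "D is a knave and E is a knave" — false. ✓
D is a knight; "if F is a knave, then B is a knave" is True, as required.
As a knight, E's statement "B is a knave if and only if A is a knave" should be True; it is.
F (knave): "if F is a knave then E and F are both knights or both knaves" — false. ✓

A is a knave, B is a knave, C is a knave, D is a knight, E is a knight, and F is a knave.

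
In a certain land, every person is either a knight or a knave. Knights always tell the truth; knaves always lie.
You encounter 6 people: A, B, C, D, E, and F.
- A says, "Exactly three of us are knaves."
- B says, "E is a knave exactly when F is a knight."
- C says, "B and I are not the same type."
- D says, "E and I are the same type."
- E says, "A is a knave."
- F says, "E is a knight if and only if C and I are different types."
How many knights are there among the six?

The unique consistent assignment is A=knave, B=knave, C=knave, D=knave, E=knight, F=knight.
That has 2 knights.

2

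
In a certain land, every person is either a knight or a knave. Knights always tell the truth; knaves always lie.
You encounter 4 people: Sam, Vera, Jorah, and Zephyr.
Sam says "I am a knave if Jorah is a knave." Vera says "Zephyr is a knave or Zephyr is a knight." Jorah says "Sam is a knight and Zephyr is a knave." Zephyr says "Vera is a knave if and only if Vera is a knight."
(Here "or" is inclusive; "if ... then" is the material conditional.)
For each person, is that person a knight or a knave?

Suppose Sam is a knave. Then Sam's statement "I am a knave if Jorah is a knave" would have to be false. Checking the 8 ways to assign the others, none is consistent with every speaker.
(For instance, with Vera=knight, Jorah=knight, Zephyr=knave, Sam's claim "I am a knave if Jorah is a knave" comes out true where it would need to be false.)
So Sam must be a knight, making "I am a knave if Jorah is a knave" true. Taking Sam=knight, Vera=knight, Jorah=knight, Zephyr=knave, each remaining statement checks out:
  Vera (knight): "Zephyr is a knave or Zephyr is a knight" — true. ✓
  Jorah (knight): "Sam is a knight and Zephyr is a knave" — true. ✓
  Zephyr (knave): "Vera is a knave if and only if Vera is a knight" — false. ✓
This is the unique consistent assignment.

Knights: Sam, Vera, and Jorah. Knaves: Zephyr.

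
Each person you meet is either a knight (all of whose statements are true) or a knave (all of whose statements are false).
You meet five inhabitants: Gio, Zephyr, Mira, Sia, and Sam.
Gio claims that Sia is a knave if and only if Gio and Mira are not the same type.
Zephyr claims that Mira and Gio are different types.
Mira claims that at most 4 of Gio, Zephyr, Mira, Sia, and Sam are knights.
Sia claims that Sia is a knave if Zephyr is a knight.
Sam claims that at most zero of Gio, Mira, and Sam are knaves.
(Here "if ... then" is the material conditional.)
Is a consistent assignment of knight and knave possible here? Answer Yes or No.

Yes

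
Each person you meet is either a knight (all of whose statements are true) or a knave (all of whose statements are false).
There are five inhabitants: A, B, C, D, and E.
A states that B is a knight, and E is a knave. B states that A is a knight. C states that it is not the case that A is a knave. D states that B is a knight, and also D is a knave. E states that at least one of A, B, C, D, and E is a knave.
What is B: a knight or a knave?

Consistent assignments: {A=knave, B=knave, C=knave, D=knave, E=knight}
In every consistent assignment, B is a knave.

B is a knave.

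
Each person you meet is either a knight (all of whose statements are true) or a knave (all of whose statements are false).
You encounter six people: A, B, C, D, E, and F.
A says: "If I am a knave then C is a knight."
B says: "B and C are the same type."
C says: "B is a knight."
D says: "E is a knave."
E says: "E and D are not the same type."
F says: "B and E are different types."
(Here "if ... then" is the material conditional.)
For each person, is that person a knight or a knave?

A is a knight, B is a knight, C is a knight, D is a knave, E is a knight, and F is a knave.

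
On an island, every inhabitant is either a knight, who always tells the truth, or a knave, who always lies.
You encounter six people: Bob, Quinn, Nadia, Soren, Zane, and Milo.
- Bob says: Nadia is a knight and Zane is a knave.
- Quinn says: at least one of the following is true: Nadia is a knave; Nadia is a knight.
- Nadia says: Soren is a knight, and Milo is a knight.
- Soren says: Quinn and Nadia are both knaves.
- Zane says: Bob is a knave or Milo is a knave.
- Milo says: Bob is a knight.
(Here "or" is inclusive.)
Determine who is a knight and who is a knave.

Knights: Quinn and Zane. Knaves: Bob, Nadia, Soren, and Milo.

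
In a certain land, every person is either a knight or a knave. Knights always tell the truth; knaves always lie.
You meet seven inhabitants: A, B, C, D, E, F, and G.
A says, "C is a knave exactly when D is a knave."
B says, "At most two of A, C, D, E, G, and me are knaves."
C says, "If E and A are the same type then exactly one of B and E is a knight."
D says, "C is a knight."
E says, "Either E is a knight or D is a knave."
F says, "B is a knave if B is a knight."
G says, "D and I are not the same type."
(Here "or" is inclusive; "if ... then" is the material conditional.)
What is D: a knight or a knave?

D is a knave.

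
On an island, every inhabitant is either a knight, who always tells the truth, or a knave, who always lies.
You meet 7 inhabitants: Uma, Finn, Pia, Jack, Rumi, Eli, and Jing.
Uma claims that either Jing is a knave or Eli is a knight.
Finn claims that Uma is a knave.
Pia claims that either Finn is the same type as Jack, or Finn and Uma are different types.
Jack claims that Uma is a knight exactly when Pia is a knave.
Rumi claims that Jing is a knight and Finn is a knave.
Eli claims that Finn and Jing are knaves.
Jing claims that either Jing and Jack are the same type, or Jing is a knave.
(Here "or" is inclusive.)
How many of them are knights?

4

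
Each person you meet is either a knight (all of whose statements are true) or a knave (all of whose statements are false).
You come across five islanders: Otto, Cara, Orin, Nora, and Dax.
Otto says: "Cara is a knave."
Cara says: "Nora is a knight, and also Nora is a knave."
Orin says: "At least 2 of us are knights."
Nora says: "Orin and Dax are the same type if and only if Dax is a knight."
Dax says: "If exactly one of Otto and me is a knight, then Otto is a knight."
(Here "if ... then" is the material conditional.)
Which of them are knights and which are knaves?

Otto is a knight, Cara is a knave, Orin is a knight, Nora is a knight, and Dax is a knight.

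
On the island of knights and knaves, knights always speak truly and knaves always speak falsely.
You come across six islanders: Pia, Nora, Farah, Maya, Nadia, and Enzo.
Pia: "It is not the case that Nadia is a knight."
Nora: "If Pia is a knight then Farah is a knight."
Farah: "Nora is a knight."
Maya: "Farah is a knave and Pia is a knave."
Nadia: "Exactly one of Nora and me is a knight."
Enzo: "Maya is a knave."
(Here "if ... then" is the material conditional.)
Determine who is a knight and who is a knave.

Pia is a knight, Nora is a knave, Farah is a knave, Maya is a knave, Nadia is a knave, and Enzo is a knight.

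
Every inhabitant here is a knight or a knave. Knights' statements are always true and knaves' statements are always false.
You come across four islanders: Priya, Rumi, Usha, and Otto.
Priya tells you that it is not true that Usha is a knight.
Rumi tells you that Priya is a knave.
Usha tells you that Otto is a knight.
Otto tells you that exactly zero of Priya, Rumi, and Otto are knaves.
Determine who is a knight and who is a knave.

Knights: Priya. Knaves: Rumi, Usha, and Otto.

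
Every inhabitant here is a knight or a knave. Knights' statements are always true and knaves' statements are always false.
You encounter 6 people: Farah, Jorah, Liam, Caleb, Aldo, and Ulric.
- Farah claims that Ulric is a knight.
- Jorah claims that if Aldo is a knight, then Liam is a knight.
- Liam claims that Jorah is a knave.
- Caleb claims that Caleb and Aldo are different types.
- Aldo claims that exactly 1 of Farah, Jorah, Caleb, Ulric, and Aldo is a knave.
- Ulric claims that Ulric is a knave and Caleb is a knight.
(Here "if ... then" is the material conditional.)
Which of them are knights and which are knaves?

Farah is a knave, and the claim "Ulric is a knight" is indeed False.
Jorah is a knight; "if Aldo is a knight, then Liam is a knight" is True, as required.
As a knave, Liam's statement "Jorah is a knave" should be False; it is.
Since Caleb is a knave, "Caleb and Aldo are different types" needs to be False, which holds.
Aldo (knave): "exactly 1 of Farah, Jorah, Caleb, Ulric, and Aldo is a knave" — False. ✓
Ulric is a knave; "Ulric is a knave and Caleb is a knight" is False, as required.

Farah is a knave, Jorah is a knight, Liam is a knave, Caleb is a knave, Aldo is a knave, and Ulric is a knave.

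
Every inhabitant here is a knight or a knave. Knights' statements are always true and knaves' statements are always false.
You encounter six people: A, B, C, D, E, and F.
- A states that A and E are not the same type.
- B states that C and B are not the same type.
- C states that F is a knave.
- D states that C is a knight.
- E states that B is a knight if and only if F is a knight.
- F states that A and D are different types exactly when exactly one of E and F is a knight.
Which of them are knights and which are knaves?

A is a knight, B is a knave, C is a knave, D is a knave, E is a knave, and F is a knight.

A is a knight, so "A and E are not the same type" must be true — and it is.
B is a knave, so "C and B are not the same type" must be false — and it is.
As a knave, C's statement "F is a knave" should be false; it is.
D is a knave, so "C is a knight" must be false — and it is.
E is a knave; "B is a knight if and only if F is a knight" is false, as required.
F is a knight; "A and D are different types exactly when exactly one of E and F is a knight" is true, as required.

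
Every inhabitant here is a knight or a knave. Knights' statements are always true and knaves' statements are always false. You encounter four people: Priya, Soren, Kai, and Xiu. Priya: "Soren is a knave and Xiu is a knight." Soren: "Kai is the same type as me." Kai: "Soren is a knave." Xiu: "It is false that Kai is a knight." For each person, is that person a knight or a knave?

Priya is a knave, Soren is a knave, Kai is a knight, and Xiu is a knave.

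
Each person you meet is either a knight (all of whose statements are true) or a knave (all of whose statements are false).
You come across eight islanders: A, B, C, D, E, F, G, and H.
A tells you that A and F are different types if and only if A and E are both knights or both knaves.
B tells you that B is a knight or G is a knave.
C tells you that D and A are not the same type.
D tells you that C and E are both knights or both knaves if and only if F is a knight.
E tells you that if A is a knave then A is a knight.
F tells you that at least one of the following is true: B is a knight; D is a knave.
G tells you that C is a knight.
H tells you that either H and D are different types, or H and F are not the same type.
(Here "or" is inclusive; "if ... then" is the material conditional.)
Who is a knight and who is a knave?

A is a knave, so "A and F are different types if and only if A and E are both knights or both knaves" must be False — and it is.
B is a knave, and the claim "B is a knight or G is a knave" is indeed False.
C is a knight, so "D and A are not the same type" must be True — and it is.
Since D is a knight, "C and E are both knights or both knaves if and only if F is a knight" needs to be True, which holds.
E is a knave, and the claim "if A is a knave then A is a knight" is indeed False.
F is a knave; "at least one of the following is true: B is a knight; D is a knave" is False, as required.
G is a knight, so "C is a knight" must be True — and it is.
H is a knight, so "either H and D are different types, or H and F are not the same type" must be True — and it is.

Knights: C, D, G, and H. Knaves: A, B, E, and F.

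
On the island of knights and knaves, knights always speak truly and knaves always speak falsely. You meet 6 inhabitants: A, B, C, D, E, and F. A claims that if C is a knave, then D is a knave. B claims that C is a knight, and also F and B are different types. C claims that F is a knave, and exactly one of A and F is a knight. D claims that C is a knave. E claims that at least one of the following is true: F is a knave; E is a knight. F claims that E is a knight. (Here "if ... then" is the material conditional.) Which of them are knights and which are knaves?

Knights: D, E, and F. Knaves: A, B, and C.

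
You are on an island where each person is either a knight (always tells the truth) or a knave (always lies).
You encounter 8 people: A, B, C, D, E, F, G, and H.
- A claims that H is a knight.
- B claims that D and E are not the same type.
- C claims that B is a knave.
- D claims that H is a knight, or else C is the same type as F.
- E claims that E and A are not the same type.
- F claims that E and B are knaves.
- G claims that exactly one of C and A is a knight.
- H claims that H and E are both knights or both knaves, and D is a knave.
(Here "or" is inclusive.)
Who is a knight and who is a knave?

A is a knave, B is a knight, C is a knave, D is a knight, E is a knave, F is a knave, G is a knave, and H is a knave.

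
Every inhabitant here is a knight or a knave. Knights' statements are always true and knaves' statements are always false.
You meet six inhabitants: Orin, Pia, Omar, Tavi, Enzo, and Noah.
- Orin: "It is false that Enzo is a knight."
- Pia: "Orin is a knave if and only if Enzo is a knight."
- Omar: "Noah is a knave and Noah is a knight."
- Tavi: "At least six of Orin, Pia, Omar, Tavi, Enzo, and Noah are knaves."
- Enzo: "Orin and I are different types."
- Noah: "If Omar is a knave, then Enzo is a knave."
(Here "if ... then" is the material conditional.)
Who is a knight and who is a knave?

Orin is a knave, Pia is a knight, Omar is a knave, Tavi is a knave, Enzo is a knight, and Noah is a knave.

Since Orin is a knave, "it is false that Enzo is a knight" needs to be false, which holds.
Pia is a knight, and the claim "Orin is a knave if and only if Enzo is a knight" is indeed true.
Omar is a knave, and the claim "Noah is a knave and Noah is a knight" is indeed false.
As a knave, Tavi's statement "at least six of Orin, Pia, Omar, Tavi, Enzo, and Noah are knaves" should be false; it is.
As a knight, Enzo's statement "Orin and I are different types" should be true; it is.
Noah is a knave, and the claim "if Omar is a knave, then Enzo is a knave" is indeed false.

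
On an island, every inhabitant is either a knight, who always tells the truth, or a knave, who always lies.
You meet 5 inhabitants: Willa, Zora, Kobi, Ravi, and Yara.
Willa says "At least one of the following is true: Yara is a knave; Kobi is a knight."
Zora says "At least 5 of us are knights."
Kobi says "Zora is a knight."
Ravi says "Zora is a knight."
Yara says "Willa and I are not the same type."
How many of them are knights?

1

The unique consistent assignment is Willa=knave, Zora=knave, Kobi=knave, Ravi=knave, Yara=knight.
That has 1 knight.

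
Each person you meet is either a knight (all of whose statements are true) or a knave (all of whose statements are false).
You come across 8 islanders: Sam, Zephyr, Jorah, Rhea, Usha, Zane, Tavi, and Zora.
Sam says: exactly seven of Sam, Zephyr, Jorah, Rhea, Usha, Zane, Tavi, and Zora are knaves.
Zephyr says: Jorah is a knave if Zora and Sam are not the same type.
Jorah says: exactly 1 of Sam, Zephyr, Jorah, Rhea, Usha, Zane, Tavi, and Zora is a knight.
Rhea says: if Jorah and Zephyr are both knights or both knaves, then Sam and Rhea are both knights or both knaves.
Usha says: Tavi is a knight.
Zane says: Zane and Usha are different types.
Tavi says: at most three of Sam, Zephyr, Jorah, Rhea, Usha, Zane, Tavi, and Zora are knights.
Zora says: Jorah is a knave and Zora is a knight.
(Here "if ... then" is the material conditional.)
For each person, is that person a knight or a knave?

Sam is a knave; "exactly seven of Sam, Zephyr, Jorah, Rhea, Usha, Zane, Tavi, and Zora are knaves" is False, as required.
As a knight, Zephyr's statement "Jorah is a knave if Zora and Sam are not the same type" should be True; it is.
Since Jorah is a knave, "exactly 1 of Sam, Zephyr, Jorah, Rhea, Usha, Zane, Tavi, and Zora is a knight" needs to be False, which holds.
Rhea is a knight, so "if Jorah and Zephyr are both knights or both knaves, then Sam and Rhea are both knights or both knaves" must be True — and it is.
Usha is a knave, and the claim "Tavi is a knight" is indeed False.
Since Zane is a knight, "Zane and Usha are different types" needs to be True, which holds.
As a knave, Tavi's statement "at most three of Sam, Zephyr, Jorah, Rhea, Usha, Zane, Tavi, and Zora are knights" should be False; it is.
Zora (knight): "Jorah is a knave and Zora is a knight" — True. ✓

Sam is a knave, Zephyr is a knight, Jorah is a knave, Rhea is a knight, Usha is a knave, Zane is a knight, Tavi is a knave, and Zora is a knight.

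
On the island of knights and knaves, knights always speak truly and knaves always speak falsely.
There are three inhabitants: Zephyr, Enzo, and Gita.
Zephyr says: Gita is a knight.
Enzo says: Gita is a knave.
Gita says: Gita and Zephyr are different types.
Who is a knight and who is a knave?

Knights: Enzo. Knaves: Zephyr and Gita.

Zephyr is a knave; "Gita is a knight" is false, as required.
As a knight, Enzo's statement "Gita is a knave" should be true; it is.
Gita (knave): "Gita and Zephyr are different types" — false. ✓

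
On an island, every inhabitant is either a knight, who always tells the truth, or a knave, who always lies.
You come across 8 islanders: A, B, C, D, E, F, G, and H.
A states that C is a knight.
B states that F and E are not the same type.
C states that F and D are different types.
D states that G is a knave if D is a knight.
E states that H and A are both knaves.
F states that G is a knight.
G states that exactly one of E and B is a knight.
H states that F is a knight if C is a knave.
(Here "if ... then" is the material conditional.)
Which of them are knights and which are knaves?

As a knight, A's statement "C is a knight" should be true; it is.
Since B is a knave, "F and E are not the same type" needs to be False, which holds.
C is a knight; "F and D are different types" is true, as required.
As a knight, D's statement "G is a knave if D is a knight" should be true; it is.
E is a knave; "H and A are both knaves" is False, as required.
Since F is a knave, "G is a knight" needs to be False, which holds.
As a knave, G's statement "exactly one of E and B is a knight" should be False; it is.
H (knight): "F is a knight if C is a knave" — true. ✓

Knights: A, C, D, and H. Knaves: B, E, F, and G.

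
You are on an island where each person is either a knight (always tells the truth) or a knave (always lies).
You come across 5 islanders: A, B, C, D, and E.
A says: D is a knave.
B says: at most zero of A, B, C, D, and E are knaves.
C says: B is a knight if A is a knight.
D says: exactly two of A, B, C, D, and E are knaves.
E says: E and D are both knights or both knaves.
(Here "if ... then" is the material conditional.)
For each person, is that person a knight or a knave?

Suppose A is a knight. Then A's statement "D is a knave" would have to be true. Checking the 16 ways to assign the others, none is consistent with every speaker.
(For instance, with B=knave, C=knight, D=knight, E=knight, A's claim "D is a knave" comes out false where it would need to be true.)
So A must be a knave, making "D is a knave" false. Taking A=knave, B=knave, C=knight, D=knight, E=knight, each remaining statement checks out:
  B (knave): "at most zero of A, B, C, D, and E are knaves" — false. ✓
  C (knight): "B is a knight if A is a knight" — true. ✓
  D (knight): "exactly two of A, B, C, D, and E are knaves" — true. ✓
  E (knight): "E and D are both knights or both knaves" — true. ✓
This is the unique consistent assignment.

A is a knave, B is a knave, C is a knight, D is a knight, and E is a knight.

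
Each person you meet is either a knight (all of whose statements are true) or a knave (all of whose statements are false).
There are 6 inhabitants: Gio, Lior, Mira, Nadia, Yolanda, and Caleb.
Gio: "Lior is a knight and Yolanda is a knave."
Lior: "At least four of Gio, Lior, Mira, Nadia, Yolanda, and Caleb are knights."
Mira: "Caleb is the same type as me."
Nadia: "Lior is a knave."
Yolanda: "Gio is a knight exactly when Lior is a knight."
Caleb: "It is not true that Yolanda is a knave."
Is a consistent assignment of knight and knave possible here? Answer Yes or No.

One consistent assignment: Gio=knave, Lior=knave, Mira=knave, Nadia=knight, Yolanda=knight, Caleb=knight.

Yes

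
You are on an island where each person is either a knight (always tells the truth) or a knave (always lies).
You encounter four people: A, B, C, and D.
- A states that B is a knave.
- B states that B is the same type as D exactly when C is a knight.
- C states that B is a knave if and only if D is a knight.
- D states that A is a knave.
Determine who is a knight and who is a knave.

Suppose A is a knave. Then A's statement "B is a knave" would have to be false. Checking the 8 ways to assign the others, none is consistent with every speaker.
(For instance, with B=knave, C=knave, D=knave, A's claim "B is a knave" comes out true where it would need to be false.)
So A must be a knight, making "B is a knave" true. Taking A=knight, B=knave, C=knave, D=knave, each remaining statement checks out:
  B (knave): "B is the same type as D exactly when C is a knight" — false. ✓
  C (knave): "B is a knave if and only if D is a knight" — false. ✓
  D (knave): "A is a knave" — false. ✓
This is the unique consistent assignment.

A is a knight, B is a knave, C is a knave, and D is a knave.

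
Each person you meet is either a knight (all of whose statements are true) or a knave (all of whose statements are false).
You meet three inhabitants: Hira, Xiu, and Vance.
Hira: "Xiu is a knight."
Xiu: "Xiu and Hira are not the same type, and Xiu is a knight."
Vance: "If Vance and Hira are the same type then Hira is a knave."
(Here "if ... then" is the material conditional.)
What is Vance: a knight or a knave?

Vance is a knight.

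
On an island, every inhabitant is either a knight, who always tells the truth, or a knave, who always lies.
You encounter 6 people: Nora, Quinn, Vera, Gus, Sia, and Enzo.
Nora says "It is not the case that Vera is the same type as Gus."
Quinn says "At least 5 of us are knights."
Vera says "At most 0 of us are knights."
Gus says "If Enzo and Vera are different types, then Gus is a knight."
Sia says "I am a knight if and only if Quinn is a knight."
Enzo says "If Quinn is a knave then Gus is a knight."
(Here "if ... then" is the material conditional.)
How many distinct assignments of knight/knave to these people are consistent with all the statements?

1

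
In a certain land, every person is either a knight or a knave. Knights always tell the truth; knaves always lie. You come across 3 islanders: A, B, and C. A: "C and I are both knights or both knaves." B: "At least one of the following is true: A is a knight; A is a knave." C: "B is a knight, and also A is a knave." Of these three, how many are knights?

2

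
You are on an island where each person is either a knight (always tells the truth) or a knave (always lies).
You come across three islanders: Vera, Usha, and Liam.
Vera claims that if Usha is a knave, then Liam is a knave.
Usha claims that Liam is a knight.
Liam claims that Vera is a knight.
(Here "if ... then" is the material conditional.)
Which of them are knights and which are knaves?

Vera is a knight, Usha is a knight, and Liam is a knight.

Vera is a knight, and the claim "if Usha is a knave, then Liam is a knave" is indeed True.
Usha (knight): "Liam is a knight" — True. ✓
Liam is a knight; "Vera is a knight" is True, as required.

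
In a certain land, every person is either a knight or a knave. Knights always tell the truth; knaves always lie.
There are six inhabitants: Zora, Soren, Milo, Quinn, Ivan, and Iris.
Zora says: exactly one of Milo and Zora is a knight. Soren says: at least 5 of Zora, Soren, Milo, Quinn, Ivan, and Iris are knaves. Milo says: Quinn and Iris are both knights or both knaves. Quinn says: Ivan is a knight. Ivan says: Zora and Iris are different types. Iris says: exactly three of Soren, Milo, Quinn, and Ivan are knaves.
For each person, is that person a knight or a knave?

Zora is a knight, Soren is a knave, Milo is a knave, Quinn is a knight, Ivan is a knight, and Iris is a knave.

Zora is a knight, and the claim "exactly one of Milo and Zora is a knight" is indeed true.
Soren is a knave, so "at least 5 of Zora, Soren, Milo, Quinn, Ivan, and Iris are knaves" must be False — and it is.
Milo is a knave, so "Quinn and Iris are both knights or both knaves" must be False — and it is.
Quinn is a knight, and the claim "Ivan is a knight" is indeed true.
Ivan is a knight, so "Zora and Iris are different types" must be true — and it is.
Iris (knave): "exactly three of Soren, Milo, Quinn, and Ivan are knaves" — False. ✓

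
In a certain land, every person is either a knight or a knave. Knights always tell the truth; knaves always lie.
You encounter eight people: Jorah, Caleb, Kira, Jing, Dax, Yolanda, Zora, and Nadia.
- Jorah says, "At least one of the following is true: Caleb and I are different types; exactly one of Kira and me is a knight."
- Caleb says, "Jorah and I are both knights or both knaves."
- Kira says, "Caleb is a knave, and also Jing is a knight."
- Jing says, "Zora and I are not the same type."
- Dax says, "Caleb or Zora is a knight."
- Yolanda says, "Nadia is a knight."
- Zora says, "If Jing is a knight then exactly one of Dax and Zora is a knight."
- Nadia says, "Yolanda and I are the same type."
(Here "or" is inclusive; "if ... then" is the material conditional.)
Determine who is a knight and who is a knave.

Jorah is a knight, Caleb is a knave, Kira is a knight, Jing is a knight, Dax is a knave, Yolanda is a knight, Zora is a knave, and Nadia is a knight.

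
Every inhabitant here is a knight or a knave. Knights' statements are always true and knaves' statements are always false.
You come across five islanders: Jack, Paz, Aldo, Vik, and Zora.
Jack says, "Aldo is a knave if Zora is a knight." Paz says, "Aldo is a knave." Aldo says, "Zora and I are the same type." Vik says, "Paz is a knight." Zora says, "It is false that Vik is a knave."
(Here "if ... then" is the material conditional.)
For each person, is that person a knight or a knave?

Jack is a knight, Paz is a knight, Aldo is a knave, Vik is a knight, and Zora is a knight.

Jack is a knight; "Aldo is a knave if Zora is a knight" is true, as required.
Paz (knight): "Aldo is a knave" — true. ✓
Since Aldo is a knave, "Zora and I are the same type" needs to be false, which holds.
Vik is a knight, and the claim "Paz is a knight" is indeed true.
Zora is a knight, and the claim "it is false that Vik is a knave" is indeed true.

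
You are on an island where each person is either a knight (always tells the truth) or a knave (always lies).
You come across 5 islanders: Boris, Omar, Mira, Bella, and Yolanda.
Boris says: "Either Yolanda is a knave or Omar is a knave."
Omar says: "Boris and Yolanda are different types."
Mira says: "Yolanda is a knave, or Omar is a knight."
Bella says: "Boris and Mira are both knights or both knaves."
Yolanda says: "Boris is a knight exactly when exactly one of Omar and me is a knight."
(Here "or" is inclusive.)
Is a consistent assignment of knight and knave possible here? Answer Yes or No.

One consistent assignment: Boris=knight, Omar=knave, Mira=knave, Bella=knave, Yolanda=knight.

Yes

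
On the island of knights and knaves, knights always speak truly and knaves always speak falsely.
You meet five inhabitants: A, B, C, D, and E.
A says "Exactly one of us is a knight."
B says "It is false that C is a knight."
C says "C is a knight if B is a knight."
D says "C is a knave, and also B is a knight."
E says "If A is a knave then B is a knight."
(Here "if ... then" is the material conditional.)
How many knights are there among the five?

3

The unique consistent assignment is A=knave, B=knight, C=knave, D=knight, E=knight.
That has 3 knights.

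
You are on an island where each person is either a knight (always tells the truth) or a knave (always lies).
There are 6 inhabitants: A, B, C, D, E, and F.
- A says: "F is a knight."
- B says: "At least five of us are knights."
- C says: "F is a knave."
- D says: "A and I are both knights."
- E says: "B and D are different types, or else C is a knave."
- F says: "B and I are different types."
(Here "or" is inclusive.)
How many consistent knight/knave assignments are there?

3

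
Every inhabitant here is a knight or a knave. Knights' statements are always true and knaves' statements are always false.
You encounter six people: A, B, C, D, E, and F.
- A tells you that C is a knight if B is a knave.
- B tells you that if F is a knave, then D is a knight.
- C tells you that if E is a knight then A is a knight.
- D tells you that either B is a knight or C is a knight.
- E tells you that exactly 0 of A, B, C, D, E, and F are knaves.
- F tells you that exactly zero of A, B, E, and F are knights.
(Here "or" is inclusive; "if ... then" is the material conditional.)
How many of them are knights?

4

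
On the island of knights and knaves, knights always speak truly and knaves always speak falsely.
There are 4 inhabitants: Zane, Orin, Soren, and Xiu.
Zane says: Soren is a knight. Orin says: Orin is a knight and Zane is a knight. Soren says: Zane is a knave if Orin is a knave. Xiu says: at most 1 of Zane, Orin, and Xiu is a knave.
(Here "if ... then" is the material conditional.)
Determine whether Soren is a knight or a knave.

Soren is a knight.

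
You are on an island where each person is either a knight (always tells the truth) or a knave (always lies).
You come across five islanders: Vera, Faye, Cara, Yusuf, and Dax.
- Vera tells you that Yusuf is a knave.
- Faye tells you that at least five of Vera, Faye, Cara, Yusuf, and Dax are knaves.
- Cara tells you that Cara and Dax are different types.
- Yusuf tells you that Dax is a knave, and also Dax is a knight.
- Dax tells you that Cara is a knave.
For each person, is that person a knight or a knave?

Knights: Vera and Cara. Knaves: Faye, Yusuf, and Dax.

Vera is a knight; "Yusuf is a knave" is True, as required.
As a knave, Faye's statement "at least five of Vera, Faye, Cara, Yusuf, and Dax are knaves" should be false; it is.
Cara is a knight, and the claim "Cara and Dax are different types" is indeed True.
As a knave, Yusuf's statement "Dax is a knave, and also Dax is a knight" should be false; it is.
Dax is a knave, and the claim "Cara is a knave" is indeed false.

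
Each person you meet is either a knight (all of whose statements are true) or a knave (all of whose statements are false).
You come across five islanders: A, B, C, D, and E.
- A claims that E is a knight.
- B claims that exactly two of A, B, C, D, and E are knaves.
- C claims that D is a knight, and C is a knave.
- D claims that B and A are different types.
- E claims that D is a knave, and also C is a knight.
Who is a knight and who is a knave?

A is a knave, B is a knave, C is a knave, D is a knave, and E is a knave.

A is a knave, so "E is a knight" must be False — and it is.
As a knave, B's statement "exactly two of A, B, C, D, and E are knaves" should be False; it is.
As a knave, C's statement "D is a knight, and C is a knave" should be False; it is.
As a knave, D's statement "B and A are different types" should be False; it is.
E is a knave; "D is a knave, and also C is a knight" is False, as required.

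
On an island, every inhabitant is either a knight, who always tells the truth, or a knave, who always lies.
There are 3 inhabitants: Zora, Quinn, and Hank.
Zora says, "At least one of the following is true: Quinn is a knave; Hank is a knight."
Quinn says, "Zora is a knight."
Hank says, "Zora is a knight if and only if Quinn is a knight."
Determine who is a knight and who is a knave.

Zora is a knight, Quinn is a knight, and Hank is a knight.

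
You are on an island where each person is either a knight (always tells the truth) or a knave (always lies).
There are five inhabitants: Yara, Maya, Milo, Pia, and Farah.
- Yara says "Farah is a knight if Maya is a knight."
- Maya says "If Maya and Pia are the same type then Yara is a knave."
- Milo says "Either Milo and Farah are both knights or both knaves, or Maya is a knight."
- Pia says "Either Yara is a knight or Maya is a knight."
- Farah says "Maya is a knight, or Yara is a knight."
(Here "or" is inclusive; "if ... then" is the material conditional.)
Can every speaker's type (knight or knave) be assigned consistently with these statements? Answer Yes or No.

No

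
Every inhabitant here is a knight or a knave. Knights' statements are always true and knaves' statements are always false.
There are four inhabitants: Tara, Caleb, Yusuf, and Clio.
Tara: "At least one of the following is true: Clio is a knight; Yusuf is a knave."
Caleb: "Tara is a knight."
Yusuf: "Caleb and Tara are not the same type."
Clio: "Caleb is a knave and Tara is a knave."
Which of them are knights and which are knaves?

Tara is a knight, Caleb is a knight, Yusuf is a knave, and Clio is a knave.

Suppose Tara is a knave. Then Tara's statement "at least one of the following is true: Clio is a knight; Yusuf is a knave" would have to be false. Checking the 8 ways to assign the others, none is consistent with every speaker.
(For instance, with Caleb=knight, Yusuf=knave, Clio=knave, Tara's claim "at least one of the following is true: Clio is a knight; Yusuf is a knave" comes out true where it would need to be false.)
So Tara must be a knight, making "at least one of the following is true: Clio is a knight; Yusuf is a knave" true. Taking Tara=knight, Caleb=knight, Yusuf=knave, Clio=knave, each remaining statement checks out:
  Caleb (knight): "Tara is a knight" — true. ✓
  Yusuf (knave): "Caleb and Tara are not the same type" — false. ✓
  Clio (knave): "Caleb is a knave and Tara is a knave" — false. ✓
This is the unique consistent assignment.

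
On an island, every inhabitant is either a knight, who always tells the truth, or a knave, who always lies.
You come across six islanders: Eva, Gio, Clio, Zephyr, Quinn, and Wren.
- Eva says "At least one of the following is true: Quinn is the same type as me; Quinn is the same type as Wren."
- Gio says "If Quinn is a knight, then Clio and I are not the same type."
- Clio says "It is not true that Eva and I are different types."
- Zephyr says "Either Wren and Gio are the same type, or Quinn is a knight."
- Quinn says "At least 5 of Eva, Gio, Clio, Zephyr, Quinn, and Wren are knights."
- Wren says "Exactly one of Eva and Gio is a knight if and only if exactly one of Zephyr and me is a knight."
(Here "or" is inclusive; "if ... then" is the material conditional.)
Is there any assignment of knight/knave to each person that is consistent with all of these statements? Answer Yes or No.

Yes

One consistent assignment: Eva=knight, Gio=knight, Clio=knave, Zephyr=knight, Quinn=knight, Wren=knight.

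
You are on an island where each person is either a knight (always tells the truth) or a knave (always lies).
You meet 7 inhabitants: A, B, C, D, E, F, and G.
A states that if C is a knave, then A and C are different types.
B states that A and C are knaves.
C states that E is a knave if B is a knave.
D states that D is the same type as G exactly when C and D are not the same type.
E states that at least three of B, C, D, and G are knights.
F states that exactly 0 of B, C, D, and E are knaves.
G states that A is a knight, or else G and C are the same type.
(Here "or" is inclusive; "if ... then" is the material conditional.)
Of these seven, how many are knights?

3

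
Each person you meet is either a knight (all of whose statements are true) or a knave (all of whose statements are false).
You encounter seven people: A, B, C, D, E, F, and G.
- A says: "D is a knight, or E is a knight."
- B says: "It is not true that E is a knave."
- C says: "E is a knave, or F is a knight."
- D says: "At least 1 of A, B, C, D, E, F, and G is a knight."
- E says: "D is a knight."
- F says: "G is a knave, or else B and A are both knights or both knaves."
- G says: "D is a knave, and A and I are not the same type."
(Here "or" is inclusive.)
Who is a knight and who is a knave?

Knights: A, B, C, D, E, and F. Knaves: G.

A (knight): "D is a knight, or E is a knight" — True. ✓
B is a knight; "it is not true that E is a knave" is True, as required.
C is a knight, and the claim "E is a knave, or F is a knight" is indeed True.
As a knight, D's statement "at least 1 of A, B, C, D, E, F, and G is a knight" should be True; it is.
Since E is a knight, "D is a knight" needs to be True, which holds.
F is a knight; "G is a knave, or else B and A are both knights or both knaves" is True, as required.
G is a knave, and the claim "D is a knave, and A and I are not the same type" is indeed False.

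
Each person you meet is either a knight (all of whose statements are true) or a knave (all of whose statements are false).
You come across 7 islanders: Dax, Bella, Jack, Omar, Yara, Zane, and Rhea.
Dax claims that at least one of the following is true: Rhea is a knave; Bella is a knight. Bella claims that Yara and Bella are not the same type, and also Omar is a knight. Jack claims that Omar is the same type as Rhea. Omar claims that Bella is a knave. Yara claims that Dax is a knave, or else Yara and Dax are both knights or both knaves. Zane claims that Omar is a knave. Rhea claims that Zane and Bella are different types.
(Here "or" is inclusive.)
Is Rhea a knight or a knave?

Rhea is a knave.

Consistent assignments: {Dax=knight, Bella=knave, Jack=knave, Omar=knight, Yara=knave, Zane=knave, Rhea=knave}
In every consistent assignment, Rhea is a knave.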